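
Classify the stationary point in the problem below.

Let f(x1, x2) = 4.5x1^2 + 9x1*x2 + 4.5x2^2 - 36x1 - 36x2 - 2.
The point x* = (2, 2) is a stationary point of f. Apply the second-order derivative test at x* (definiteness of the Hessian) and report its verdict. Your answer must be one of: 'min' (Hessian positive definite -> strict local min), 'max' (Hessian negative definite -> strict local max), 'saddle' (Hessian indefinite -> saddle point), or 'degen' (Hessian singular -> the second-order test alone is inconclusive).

Compute the Hessian H = grad^2 f:
  H = [[9, 9], [9, 9]]
Verify stationarity: grad f(x*) = H x* + g = (0, 0).
Eigenvalues of H: 0, 18.
H has a zero eigenvalue (singular; positive semidefinite but not definite), so H is neither positive definite, negative definite, nor indefinite. The second-order test alone is inconclusive -> degen.
(Indeed, f is constant along the null direction of H through x*, so x* is not a strict local extremum.)

degen


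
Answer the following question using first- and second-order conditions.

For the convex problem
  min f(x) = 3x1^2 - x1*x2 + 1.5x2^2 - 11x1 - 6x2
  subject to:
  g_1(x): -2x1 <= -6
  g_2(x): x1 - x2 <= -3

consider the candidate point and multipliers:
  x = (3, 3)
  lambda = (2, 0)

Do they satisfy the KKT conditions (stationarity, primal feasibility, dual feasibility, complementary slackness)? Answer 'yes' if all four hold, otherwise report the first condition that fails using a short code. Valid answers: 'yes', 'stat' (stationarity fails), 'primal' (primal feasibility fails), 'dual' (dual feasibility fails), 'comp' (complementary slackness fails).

Gradient of f: grad f(x) = Q x + c = (4, 0)
Constraint values g_i(x) = a_i^T x - b_i:
  g_1((3, 3)) = 0
  g_2((3, 3)) = 3
Stationarity residual: grad f(x) + sum_i lambda_i a_i = (0, 0)
  -> stationarity OK
Primal feasibility (all g_i <= 0): FAILS
Dual feasibility (all lambda_i >= 0): OK
Complementary slackness (lambda_i * g_i(x) = 0 for all i): OK

Verdict: the first failing condition is primal_feasibility -> primal.

primal


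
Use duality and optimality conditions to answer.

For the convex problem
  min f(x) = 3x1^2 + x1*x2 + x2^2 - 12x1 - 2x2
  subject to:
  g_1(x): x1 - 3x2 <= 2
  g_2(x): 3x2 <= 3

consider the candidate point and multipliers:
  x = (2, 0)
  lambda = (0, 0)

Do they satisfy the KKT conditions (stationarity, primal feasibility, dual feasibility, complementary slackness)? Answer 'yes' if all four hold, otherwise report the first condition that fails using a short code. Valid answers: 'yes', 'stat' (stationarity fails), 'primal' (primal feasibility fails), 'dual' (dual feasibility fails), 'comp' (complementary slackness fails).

Gradient of f: grad f(x) = Q x + c = (0, 0)
Constraint values g_i(x) = a_i^T x - b_i:
  g_1((2, 0)) = 0
  g_2((2, 0)) = -3
Stationarity residual: grad f(x) + sum_i lambda_i a_i = (0, 0)
  -> stationarity OK
Primal feasibility (all g_i <= 0): OK
Dual feasibility (all lambda_i >= 0): OK
Complementary slackness (lambda_i * g_i(x) = 0 for all i): OK

Verdict: yes, KKT holds.

yes


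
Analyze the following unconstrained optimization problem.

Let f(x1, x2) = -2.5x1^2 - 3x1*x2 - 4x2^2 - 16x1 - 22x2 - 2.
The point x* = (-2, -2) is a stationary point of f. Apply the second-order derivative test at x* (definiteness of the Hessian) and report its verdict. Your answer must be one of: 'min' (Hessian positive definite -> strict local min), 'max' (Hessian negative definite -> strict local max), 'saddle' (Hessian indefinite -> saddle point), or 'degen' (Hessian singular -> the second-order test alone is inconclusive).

Compute the Hessian H = grad^2 f:
  H = [[-5, -3], [-3, -8]]
Verify stationarity: grad f(x*) = H x* + g = (0, 0).
Eigenvalues of H: -9.8541, -3.1459.
Both eigenvalues < 0, so H is negative definite -> x* is a strict local max.

max


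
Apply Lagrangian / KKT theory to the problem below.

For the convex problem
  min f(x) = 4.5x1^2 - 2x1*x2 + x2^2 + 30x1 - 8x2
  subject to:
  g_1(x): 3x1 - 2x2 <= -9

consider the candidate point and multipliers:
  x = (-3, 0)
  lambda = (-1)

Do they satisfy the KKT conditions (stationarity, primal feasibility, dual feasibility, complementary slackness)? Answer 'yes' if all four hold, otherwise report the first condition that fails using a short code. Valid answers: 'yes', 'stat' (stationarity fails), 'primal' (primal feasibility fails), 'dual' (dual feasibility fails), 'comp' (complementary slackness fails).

Gradient of f: grad f(x) = Q x + c = (3, -2)
Constraint values g_i(x) = a_i^T x - b_i:
  g_1((-3, 0)) = 0
Stationarity residual: grad f(x) + sum_i lambda_i a_i = (0, 0)
  -> stationarity OK
Primal feasibility (all g_i <= 0): OK
Dual feasibility (all lambda_i >= 0): FAILS
Complementary slackness (lambda_i * g_i(x) = 0 for all i): OK

Verdict: the first failing condition is dual_feasibility -> dual.

dual


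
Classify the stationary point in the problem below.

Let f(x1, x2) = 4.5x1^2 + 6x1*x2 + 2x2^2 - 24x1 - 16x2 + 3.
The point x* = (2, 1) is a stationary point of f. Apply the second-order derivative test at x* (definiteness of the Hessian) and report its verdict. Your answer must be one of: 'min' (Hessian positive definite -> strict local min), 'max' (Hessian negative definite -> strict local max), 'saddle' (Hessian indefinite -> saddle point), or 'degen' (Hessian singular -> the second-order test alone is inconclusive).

Compute the Hessian H = grad^2 f:
  H = [[9, 6], [6, 4]]
Verify stationarity: grad f(x*) = H x* + g = (0, 0).
Eigenvalues of H: 0, 13.
H has a zero eigenvalue (singular; positive semidefinite but not definite), so H is neither positive definite, negative definite, nor indefinite. The second-order test alone is inconclusive -> degen.
(Indeed, f is constant along the null direction of H through x*, so x* is not a strict local extremum.)

degen


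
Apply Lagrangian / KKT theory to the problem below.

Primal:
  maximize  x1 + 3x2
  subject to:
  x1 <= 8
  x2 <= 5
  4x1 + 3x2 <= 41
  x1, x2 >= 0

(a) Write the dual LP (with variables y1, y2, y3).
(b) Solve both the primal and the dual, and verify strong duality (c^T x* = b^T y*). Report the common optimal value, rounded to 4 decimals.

The standard primal-dual pair for 'max c^T x s.t. A x <= b, x >= 0' is:
  Dual:  min b^T y  s.t.  A^T y >= c,  y >= 0.

So the dual LP is:
  minimize  8y1 + 5y2 + 41y3
  subject to:
    y1 + 4y3 >= 1
    y2 + 3y3 >= 3
    y1, y2, y3 >= 0

Solving the primal: x* = (6.5, 5).
  primal value c^T x* = 21.5.
Solving the dual: y* = (0, 2.25, 0.25).
  dual value b^T y* = 21.5.
Strong duality: c^T x* = b^T y*. Confirmed.

21.5


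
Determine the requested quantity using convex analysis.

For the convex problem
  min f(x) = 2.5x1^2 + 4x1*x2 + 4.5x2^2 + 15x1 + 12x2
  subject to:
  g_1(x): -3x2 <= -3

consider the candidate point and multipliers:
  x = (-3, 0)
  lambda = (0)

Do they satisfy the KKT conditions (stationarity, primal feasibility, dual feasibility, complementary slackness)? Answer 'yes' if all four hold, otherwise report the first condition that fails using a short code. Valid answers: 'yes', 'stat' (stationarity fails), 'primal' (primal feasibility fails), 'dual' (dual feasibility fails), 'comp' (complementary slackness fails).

Gradient of f: grad f(x) = Q x + c = (0, 0)
Constraint values g_i(x) = a_i^T x - b_i:
  g_1((-3, 0)) = 3
Stationarity residual: grad f(x) + sum_i lambda_i a_i = (0, 0)
  -> stationarity OK
Primal feasibility (all g_i <= 0): FAILS
Dual feasibility (all lambda_i >= 0): OK
Complementary slackness (lambda_i * g_i(x) = 0 for all i): OK

Verdict: the first failing condition is primal_feasibility -> primal.

primal


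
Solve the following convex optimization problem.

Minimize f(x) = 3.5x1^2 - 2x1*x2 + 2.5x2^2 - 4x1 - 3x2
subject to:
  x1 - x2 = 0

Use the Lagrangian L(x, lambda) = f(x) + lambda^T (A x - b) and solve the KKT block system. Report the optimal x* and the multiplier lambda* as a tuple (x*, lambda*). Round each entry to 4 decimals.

Form the Lagrangian:
  L(x, lambda) = (1/2) x^T Q x + c^T x + lambda^T (A x - b)
Stationarity (grad_x L = 0): Q x + c + A^T lambda = 0.
Primal feasibility: A x = b.

This gives the KKT block system:
  [ Q   A^T ] [ x     ]   [-c ]
  [ A    0  ] [ lambda ] = [ b ]

Solving the linear system:
  x*      = (0.875, 0.875)
  lambda* = (-0.375)
  f(x*)   = -3.0625

x* = (0.875, 0.875), lambda* = (-0.375)


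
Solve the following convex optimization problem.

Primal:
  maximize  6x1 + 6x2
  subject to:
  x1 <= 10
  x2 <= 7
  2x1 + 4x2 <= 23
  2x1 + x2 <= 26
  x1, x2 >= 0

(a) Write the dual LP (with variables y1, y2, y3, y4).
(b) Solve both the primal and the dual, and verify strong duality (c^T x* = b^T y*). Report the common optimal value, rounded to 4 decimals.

The standard primal-dual pair for 'max c^T x s.t. A x <= b, x >= 0' is:
  Dual:  min b^T y  s.t.  A^T y >= c,  y >= 0.

So the dual LP is:
  minimize  10y1 + 7y2 + 23y3 + 26y4
  subject to:
    y1 + 2y3 + 2y4 >= 6
    y2 + 4y3 + y4 >= 6
    y1, y2, y3, y4 >= 0

Solving the primal: x* = (10, 0.75).
  primal value c^T x* = 64.5.
Solving the dual: y* = (3, 0, 1.5, 0).
  dual value b^T y* = 64.5.
Strong duality: c^T x* = b^T y*. Confirmed.

64.5


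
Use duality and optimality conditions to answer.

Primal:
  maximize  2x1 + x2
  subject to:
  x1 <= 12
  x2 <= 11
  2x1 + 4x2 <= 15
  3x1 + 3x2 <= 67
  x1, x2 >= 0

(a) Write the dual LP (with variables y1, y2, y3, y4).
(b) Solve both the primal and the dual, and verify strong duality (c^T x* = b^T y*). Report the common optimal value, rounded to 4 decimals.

The standard primal-dual pair for 'max c^T x s.t. A x <= b, x >= 0' is:
  Dual:  min b^T y  s.t.  A^T y >= c,  y >= 0.

So the dual LP is:
  minimize  12y1 + 11y2 + 15y3 + 67y4
  subject to:
    y1 + 2y3 + 3y4 >= 2
    y2 + 4y3 + 3y4 >= 1
    y1, y2, y3, y4 >= 0

Solving the primal: x* = (7.5, 0).
  primal value c^T x* = 15.
Solving the dual: y* = (0, 0, 1, 0).
  dual value b^T y* = 15.
Strong duality: c^T x* = b^T y*. Confirmed.

15


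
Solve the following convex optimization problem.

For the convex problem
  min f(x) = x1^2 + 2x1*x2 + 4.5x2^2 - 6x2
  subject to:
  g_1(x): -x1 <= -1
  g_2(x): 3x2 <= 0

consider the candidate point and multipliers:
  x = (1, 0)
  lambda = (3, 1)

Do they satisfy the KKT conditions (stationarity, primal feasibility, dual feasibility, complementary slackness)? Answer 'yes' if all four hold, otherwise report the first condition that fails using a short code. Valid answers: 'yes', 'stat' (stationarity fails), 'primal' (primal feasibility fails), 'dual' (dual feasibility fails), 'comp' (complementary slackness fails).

Gradient of f: grad f(x) = Q x + c = (2, -4)
Constraint values g_i(x) = a_i^T x - b_i:
  g_1((1, 0)) = 0
  g_2((1, 0)) = 0
Stationarity residual: grad f(x) + sum_i lambda_i a_i = (-1, -1)
  -> stationarity FAILS
Primal feasibility (all g_i <= 0): OK
Dual feasibility (all lambda_i >= 0): OK
Complementary slackness (lambda_i * g_i(x) = 0 for all i): OK

Verdict: the first failing condition is stationarity -> stat.

stat


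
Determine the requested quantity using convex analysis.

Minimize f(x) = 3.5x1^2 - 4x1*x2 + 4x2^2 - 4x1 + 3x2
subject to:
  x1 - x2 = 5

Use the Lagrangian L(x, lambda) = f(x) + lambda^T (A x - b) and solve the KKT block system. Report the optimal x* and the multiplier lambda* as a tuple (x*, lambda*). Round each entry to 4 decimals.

Form the Lagrangian:
  L(x, lambda) = (1/2) x^T Q x + c^T x + lambda^T (A x - b)
Stationarity (grad_x L = 0): Q x + c + A^T lambda = 0.
Primal feasibility: A x = b.

This gives the KKT block system:
  [ Q   A^T ] [ x     ]   [-c ]
  [ A    0  ] [ lambda ] = [ b ]

Solving the linear system:
  x*      = (3, -2)
  lambda* = (-25)
  f(x*)   = 53.5

x* = (3, -2), lambda* = (-25)


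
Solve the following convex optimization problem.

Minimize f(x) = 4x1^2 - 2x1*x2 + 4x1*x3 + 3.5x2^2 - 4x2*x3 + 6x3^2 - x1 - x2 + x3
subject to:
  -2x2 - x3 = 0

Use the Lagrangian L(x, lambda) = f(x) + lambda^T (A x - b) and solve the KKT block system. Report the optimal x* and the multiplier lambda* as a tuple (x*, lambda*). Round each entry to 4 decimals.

Form the Lagrangian:
  L(x, lambda) = (1/2) x^T Q x + c^T x + lambda^T (A x - b)
Stationarity (grad_x L = 0): Q x + c + A^T lambda = 0.
Primal feasibility: A x = b.

This gives the KKT block system:
  [ Q   A^T ] [ x     ]   [-c ]
  [ A    0  ] [ lambda ] = [ b ]

Solving the linear system:
  x*      = (0.2158, 0.0726, -0.1453)
  lambda* = (-0.1709)
  f(x*)   = -0.2169

x* = (0.2158, 0.0726, -0.1453), lambda* = (-0.1709)


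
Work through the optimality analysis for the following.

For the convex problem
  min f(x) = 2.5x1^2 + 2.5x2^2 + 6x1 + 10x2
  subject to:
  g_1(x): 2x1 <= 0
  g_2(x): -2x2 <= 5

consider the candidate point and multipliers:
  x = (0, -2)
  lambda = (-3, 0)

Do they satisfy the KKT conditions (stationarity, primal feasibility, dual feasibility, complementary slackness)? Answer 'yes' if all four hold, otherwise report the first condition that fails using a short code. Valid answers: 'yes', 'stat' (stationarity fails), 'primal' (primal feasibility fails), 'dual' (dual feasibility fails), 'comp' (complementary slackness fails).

Gradient of f: grad f(x) = Q x + c = (6, 0)
Constraint values g_i(x) = a_i^T x - b_i:
  g_1((0, -2)) = 0
  g_2((0, -2)) = -1
Stationarity residual: grad f(x) + sum_i lambda_i a_i = (0, 0)
  -> stationarity OK
Primal feasibility (all g_i <= 0): OK
Dual feasibility (all lambda_i >= 0): FAILS
Complementary slackness (lambda_i * g_i(x) = 0 for all i): OK

Verdict: the first failing condition is dual_feasibility -> dual.

dual


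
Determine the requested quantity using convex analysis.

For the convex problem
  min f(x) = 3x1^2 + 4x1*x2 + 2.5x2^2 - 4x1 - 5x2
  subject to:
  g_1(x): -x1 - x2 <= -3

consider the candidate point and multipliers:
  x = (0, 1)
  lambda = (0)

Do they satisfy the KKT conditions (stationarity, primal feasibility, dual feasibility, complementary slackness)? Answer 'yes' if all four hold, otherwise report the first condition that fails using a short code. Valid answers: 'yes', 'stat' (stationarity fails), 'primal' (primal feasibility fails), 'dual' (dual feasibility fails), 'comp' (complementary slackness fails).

Gradient of f: grad f(x) = Q x + c = (0, 0)
Constraint values g_i(x) = a_i^T x - b_i:
  g_1((0, 1)) = 2
Stationarity residual: grad f(x) + sum_i lambda_i a_i = (0, 0)
  -> stationarity OK
Primal feasibility (all g_i <= 0): FAILS
Dual feasibility (all lambda_i >= 0): OK
Complementary slackness (lambda_i * g_i(x) = 0 for all i): OK

Verdict: the first failing condition is primal_feasibility -> primal.

primal


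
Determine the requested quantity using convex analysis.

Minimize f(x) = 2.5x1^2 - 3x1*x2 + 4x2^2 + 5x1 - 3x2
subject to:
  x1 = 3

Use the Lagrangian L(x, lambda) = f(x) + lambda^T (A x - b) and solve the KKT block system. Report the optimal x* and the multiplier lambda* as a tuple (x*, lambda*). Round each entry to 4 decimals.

Form the Lagrangian:
  L(x, lambda) = (1/2) x^T Q x + c^T x + lambda^T (A x - b)
Stationarity (grad_x L = 0): Q x + c + A^T lambda = 0.
Primal feasibility: A x = b.

This gives the KKT block system:
  [ Q   A^T ] [ x     ]   [-c ]
  [ A    0  ] [ lambda ] = [ b ]

Solving the linear system:
  x*      = (3, 1.5)
  lambda* = (-15.5)
  f(x*)   = 28.5

x* = (3, 1.5), lambda* = (-15.5)


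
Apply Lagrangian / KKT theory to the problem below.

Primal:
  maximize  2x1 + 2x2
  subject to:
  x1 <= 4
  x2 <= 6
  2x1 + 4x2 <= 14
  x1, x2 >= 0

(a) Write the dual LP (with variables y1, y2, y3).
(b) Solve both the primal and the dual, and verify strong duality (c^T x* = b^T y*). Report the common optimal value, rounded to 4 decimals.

The standard primal-dual pair for 'max c^T x s.t. A x <= b, x >= 0' is:
  Dual:  min b^T y  s.t.  A^T y >= c,  y >= 0.

So the dual LP is:
  minimize  4y1 + 6y2 + 14y3
  subject to:
    y1 + 2y3 >= 2
    y2 + 4y3 >= 2
    y1, y2, y3 >= 0

Solving the primal: x* = (4, 1.5).
  primal value c^T x* = 11.
Solving the dual: y* = (1, 0, 0.5).
  dual value b^T y* = 11.
Strong duality: c^T x* = b^T y*. Confirmed.

11


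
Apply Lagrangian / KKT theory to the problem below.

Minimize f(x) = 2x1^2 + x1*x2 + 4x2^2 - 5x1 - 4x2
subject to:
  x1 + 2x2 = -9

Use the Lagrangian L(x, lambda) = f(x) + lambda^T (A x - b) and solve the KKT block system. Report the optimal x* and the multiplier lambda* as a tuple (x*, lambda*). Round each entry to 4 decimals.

Form the Lagrangian:
  L(x, lambda) = (1/2) x^T Q x + c^T x + lambda^T (A x - b)
Stationarity (grad_x L = 0): Q x + c + A^T lambda = 0.
Primal feasibility: A x = b.

This gives the KKT block system:
  [ Q   A^T ] [ x     ]   [-c ]
  [ A    0  ] [ lambda ] = [ b ]

Solving the linear system:
  x*      = (-2.1, -3.45)
  lambda* = (16.85)
  f(x*)   = 87.975

x* = (-2.1, -3.45), lambda* = (16.85)


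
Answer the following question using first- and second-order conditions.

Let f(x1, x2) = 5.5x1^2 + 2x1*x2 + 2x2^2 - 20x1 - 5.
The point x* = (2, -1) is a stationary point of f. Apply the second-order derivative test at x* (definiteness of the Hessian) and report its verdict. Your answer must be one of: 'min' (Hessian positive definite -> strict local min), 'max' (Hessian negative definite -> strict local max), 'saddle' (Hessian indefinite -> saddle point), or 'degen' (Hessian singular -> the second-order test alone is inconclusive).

Compute the Hessian H = grad^2 f:
  H = [[11, 2], [2, 4]]
Verify stationarity: grad f(x*) = H x* + g = (0, 0).
Eigenvalues of H: 3.4689, 11.5311.
Both eigenvalues > 0, so H is positive definite -> x* is a strict local min.

min


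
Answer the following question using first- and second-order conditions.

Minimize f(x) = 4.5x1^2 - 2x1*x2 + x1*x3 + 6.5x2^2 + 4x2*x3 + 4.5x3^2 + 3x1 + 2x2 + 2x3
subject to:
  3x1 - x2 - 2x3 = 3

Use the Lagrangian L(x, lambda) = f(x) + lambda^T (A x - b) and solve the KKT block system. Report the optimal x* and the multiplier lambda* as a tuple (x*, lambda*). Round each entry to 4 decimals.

Form the Lagrangian:
  L(x, lambda) = (1/2) x^T Q x + c^T x + lambda^T (A x - b)
Stationarity (grad_x L = 0): Q x + c + A^T lambda = 0.
Primal feasibility: A x = b.

This gives the KKT block system:
  [ Q   A^T ] [ x     ]   [-c ]
  [ A    0  ] [ lambda ] = [ b ]

Solving the linear system:
  x*      = (0.4869, -0.0149, -0.7622)
  lambda* = (-2.2165)
  f(x*)   = 3.2779

x* = (0.4869, -0.0149, -0.7622), lambda* = (-2.2165)


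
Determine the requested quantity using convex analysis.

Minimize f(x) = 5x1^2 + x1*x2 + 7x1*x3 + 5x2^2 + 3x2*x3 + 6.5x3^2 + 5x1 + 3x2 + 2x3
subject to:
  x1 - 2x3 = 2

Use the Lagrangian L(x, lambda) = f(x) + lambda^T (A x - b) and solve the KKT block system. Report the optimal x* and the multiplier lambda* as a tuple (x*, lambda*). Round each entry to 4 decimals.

Form the Lagrangian:
  L(x, lambda) = (1/2) x^T Q x + c^T x + lambda^T (A x - b)
Stationarity (grad_x L = 0): Q x + c + A^T lambda = 0.
Primal feasibility: A x = b.

This gives the KKT block system:
  [ Q   A^T ] [ x     ]   [-c ]
  [ A    0  ] [ lambda ] = [ b ]

Solving the linear system:
  x*      = (0.3822, -0.0955, -0.8089)
  lambda* = (-3.0637)
  f(x*)   = 3.0669

x* = (0.3822, -0.0955, -0.8089), lambda* = (-3.0637)


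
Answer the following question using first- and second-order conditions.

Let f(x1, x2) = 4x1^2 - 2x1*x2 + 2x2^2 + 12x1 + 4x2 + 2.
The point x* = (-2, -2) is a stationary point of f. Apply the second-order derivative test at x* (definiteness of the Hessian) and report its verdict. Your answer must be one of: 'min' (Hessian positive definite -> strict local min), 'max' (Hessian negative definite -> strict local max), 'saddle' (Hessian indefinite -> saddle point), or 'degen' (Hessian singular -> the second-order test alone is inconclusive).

Compute the Hessian H = grad^2 f:
  H = [[8, -2], [-2, 4]]
Verify stationarity: grad f(x*) = H x* + g = (0, 0).
Eigenvalues of H: 3.1716, 8.8284.
Both eigenvalues > 0, so H is positive definite -> x* is a strict local min.

min


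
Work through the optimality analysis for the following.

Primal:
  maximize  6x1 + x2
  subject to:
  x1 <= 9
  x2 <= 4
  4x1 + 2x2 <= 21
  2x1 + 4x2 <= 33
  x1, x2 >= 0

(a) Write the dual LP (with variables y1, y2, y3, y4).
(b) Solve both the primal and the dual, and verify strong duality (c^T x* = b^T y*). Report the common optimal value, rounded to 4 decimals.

The standard primal-dual pair for 'max c^T x s.t. A x <= b, x >= 0' is:
  Dual:  min b^T y  s.t.  A^T y >= c,  y >= 0.

So the dual LP is:
  minimize  9y1 + 4y2 + 21y3 + 33y4
  subject to:
    y1 + 4y3 + 2y4 >= 6
    y2 + 2y3 + 4y4 >= 1
    y1, y2, y3, y4 >= 0

Solving the primal: x* = (5.25, 0).
  primal value c^T x* = 31.5.
Solving the dual: y* = (0, 0, 1.5, 0).
  dual value b^T y* = 31.5.
Strong duality: c^T x* = b^T y*. Confirmed.

31.5


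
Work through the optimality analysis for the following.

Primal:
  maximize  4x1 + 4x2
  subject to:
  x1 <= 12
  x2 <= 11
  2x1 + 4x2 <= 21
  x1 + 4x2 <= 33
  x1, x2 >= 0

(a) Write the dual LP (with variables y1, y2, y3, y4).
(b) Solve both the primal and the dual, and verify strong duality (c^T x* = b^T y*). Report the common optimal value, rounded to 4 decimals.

The standard primal-dual pair for 'max c^T x s.t. A x <= b, x >= 0' is:
  Dual:  min b^T y  s.t.  A^T y >= c,  y >= 0.

So the dual LP is:
  minimize  12y1 + 11y2 + 21y3 + 33y4
  subject to:
    y1 + 2y3 + y4 >= 4
    y2 + 4y3 + 4y4 >= 4
    y1, y2, y3, y4 >= 0

Solving the primal: x* = (10.5, 0).
  primal value c^T x* = 42.
Solving the dual: y* = (0, 0, 2, 0).
  dual value b^T y* = 42.
Strong duality: c^T x* = b^T y*. Confirmed.

42


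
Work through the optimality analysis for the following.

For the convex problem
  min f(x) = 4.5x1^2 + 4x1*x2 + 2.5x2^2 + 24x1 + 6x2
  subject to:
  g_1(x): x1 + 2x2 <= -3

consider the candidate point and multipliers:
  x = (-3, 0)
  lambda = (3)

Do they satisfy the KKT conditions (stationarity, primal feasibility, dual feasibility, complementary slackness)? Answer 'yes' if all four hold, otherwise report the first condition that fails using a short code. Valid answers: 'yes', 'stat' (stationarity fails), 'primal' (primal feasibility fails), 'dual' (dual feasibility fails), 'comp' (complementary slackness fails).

Gradient of f: grad f(x) = Q x + c = (-3, -6)
Constraint values g_i(x) = a_i^T x - b_i:
  g_1((-3, 0)) = 0
Stationarity residual: grad f(x) + sum_i lambda_i a_i = (0, 0)
  -> stationarity OK
Primal feasibility (all g_i <= 0): OK
Dual feasibility (all lambda_i >= 0): OK
Complementary slackness (lambda_i * g_i(x) = 0 for all i): OK

Verdict: yes, KKT holds.

yes


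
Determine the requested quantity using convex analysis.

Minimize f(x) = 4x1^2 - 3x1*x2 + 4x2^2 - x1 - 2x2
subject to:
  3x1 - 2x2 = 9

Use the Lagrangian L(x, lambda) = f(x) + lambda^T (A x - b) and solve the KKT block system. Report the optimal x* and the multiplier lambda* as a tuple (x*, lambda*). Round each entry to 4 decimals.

Form the Lagrangian:
  L(x, lambda) = (1/2) x^T Q x + c^T x + lambda^T (A x - b)
Stationarity (grad_x L = 0): Q x + c + A^T lambda = 0.
Primal feasibility: A x = b.

This gives the KKT block system:
  [ Q   A^T ] [ x     ]   [-c ]
  [ A    0  ] [ lambda ] = [ b ]

Solving the linear system:
  x*      = (2.6176, -0.5735)
  lambda* = (-7.2206)
  f(x*)   = 31.7574

x* = (2.6176, -0.5735), lambda* = (-7.2206)


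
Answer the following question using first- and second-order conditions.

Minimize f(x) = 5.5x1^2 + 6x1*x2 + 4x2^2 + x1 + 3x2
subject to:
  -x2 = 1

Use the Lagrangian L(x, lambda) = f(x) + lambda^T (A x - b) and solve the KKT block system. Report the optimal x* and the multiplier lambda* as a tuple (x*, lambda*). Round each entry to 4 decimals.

Form the Lagrangian:
  L(x, lambda) = (1/2) x^T Q x + c^T x + lambda^T (A x - b)
Stationarity (grad_x L = 0): Q x + c + A^T lambda = 0.
Primal feasibility: A x = b.

This gives the KKT block system:
  [ Q   A^T ] [ x     ]   [-c ]
  [ A    0  ] [ lambda ] = [ b ]

Solving the linear system:
  x*      = (0.4545, -1)
  lambda* = (-2.2727)
  f(x*)   = -0.1364

x* = (0.4545, -1), lambda* = (-2.2727)


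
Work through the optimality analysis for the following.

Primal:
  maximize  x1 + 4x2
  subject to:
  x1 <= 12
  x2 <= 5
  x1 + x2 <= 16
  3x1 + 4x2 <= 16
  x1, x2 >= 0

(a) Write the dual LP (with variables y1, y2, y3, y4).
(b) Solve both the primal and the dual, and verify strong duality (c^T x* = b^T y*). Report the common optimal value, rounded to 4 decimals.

The standard primal-dual pair for 'max c^T x s.t. A x <= b, x >= 0' is:
  Dual:  min b^T y  s.t.  A^T y >= c,  y >= 0.

So the dual LP is:
  minimize  12y1 + 5y2 + 16y3 + 16y4
  subject to:
    y1 + y3 + 3y4 >= 1
    y2 + y3 + 4y4 >= 4
    y1, y2, y3, y4 >= 0

Solving the primal: x* = (0, 4).
  primal value c^T x* = 16.
Solving the dual: y* = (0, 0, 0, 1).
  dual value b^T y* = 16.
Strong duality: c^T x* = b^T y*. Confirmed.

16


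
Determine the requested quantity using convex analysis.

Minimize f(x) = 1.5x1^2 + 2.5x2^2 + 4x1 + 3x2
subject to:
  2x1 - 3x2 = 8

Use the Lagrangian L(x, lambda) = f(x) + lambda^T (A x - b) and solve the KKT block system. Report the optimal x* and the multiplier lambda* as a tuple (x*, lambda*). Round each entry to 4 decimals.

Form the Lagrangian:
  L(x, lambda) = (1/2) x^T Q x + c^T x + lambda^T (A x - b)
Stationarity (grad_x L = 0): Q x + c + A^T lambda = 0.
Primal feasibility: A x = b.

This gives the KKT block system:
  [ Q   A^T ] [ x     ]   [-c ]
  [ A    0  ] [ lambda ] = [ b ]

Solving the linear system:
  x*      = (0.5532, -2.2979)
  lambda* = (-2.8298)
  f(x*)   = 8.9787

x* = (0.5532, -2.2979), lambda* = (-2.8298)


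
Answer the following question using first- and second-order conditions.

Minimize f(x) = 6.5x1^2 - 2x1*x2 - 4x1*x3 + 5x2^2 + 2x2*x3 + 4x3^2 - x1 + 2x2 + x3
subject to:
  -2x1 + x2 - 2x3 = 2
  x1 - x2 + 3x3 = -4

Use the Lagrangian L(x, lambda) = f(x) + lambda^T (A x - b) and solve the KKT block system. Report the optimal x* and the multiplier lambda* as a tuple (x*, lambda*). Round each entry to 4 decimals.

Form the Lagrangian:
  L(x, lambda) = (1/2) x^T Q x + c^T x + lambda^T (A x - b)
Stationarity (grad_x L = 0): Q x + c + A^T lambda = 0.
Primal feasibility: A x = b.

This gives the KKT block system:
  [ Q   A^T ] [ x     ]   [-c ]
  [ A    0  ] [ lambda ] = [ b ]

Solving the linear system:
  x*      = (0.5549, 0.2197, -1.4451)
  lambda* = (11.7514, 11.948)
  f(x*)   = 11.3642

x* = (0.5549, 0.2197, -1.4451), lambda* = (11.7514, 11.948)


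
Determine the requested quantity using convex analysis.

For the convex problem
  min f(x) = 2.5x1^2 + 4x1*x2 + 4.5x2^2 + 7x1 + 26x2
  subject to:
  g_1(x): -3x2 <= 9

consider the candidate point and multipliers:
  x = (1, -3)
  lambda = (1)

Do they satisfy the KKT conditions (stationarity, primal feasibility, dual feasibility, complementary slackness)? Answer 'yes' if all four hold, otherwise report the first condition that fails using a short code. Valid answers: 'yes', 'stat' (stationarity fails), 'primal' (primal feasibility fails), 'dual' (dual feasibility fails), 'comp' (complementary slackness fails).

Gradient of f: grad f(x) = Q x + c = (0, 3)
Constraint values g_i(x) = a_i^T x - b_i:
  g_1((1, -3)) = 0
Stationarity residual: grad f(x) + sum_i lambda_i a_i = (0, 0)
  -> stationarity OK
Primal feasibility (all g_i <= 0): OK
Dual feasibility (all lambda_i >= 0): OK
Complementary slackness (lambda_i * g_i(x) = 0 for all i): OK

Verdict: yes, KKT holds.

yes


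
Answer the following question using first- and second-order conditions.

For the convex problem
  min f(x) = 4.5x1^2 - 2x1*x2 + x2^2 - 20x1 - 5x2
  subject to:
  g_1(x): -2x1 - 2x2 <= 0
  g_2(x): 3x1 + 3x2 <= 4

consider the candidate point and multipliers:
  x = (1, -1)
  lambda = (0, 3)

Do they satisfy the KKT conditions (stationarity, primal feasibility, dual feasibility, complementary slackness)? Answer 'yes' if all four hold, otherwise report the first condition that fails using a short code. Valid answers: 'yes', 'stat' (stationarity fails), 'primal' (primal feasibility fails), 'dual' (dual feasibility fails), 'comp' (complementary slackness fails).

Gradient of f: grad f(x) = Q x + c = (-9, -9)
Constraint values g_i(x) = a_i^T x - b_i:
  g_1((1, -1)) = 0
  g_2((1, -1)) = -4
Stationarity residual: grad f(x) + sum_i lambda_i a_i = (0, 0)
  -> stationarity OK
Primal feasibility (all g_i <= 0): OK
Dual feasibility (all lambda_i >= 0): OK
Complementary slackness (lambda_i * g_i(x) = 0 for all i): FAILS

Verdict: the first failing condition is complementary_slackness -> comp.

comp


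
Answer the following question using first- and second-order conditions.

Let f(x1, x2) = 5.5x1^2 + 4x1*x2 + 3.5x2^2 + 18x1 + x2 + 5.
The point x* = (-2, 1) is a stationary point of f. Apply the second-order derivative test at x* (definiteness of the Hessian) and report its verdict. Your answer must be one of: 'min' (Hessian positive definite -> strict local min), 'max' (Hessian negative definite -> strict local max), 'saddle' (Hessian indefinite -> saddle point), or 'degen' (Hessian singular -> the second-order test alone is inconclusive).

Compute the Hessian H = grad^2 f:
  H = [[11, 4], [4, 7]]
Verify stationarity: grad f(x*) = H x* + g = (0, 0).
Eigenvalues of H: 4.5279, 13.4721.
Both eigenvalues > 0, so H is positive definite -> x* is a strict local min.

min


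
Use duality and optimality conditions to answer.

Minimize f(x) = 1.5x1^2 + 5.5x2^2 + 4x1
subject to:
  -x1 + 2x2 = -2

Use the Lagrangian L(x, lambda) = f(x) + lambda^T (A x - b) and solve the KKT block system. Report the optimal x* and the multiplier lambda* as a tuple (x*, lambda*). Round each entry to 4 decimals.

Form the Lagrangian:
  L(x, lambda) = (1/2) x^T Q x + c^T x + lambda^T (A x - b)
Stationarity (grad_x L = 0): Q x + c + A^T lambda = 0.
Primal feasibility: A x = b.

This gives the KKT block system:
  [ Q   A^T ] [ x     ]   [-c ]
  [ A    0  ] [ lambda ] = [ b ]

Solving the linear system:
  x*      = (0.2609, -0.8696)
  lambda* = (4.7826)
  f(x*)   = 5.3043

x* = (0.2609, -0.8696), lambda* = (4.7826)


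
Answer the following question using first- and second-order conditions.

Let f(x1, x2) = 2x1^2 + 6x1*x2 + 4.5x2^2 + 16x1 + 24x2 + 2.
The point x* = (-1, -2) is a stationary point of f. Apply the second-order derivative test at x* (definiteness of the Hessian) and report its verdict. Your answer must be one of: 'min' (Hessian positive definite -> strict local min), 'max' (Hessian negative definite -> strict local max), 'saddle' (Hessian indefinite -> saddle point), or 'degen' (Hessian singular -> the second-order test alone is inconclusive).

Compute the Hessian H = grad^2 f:
  H = [[4, 6], [6, 9]]
Verify stationarity: grad f(x*) = H x* + g = (0, 0).
Eigenvalues of H: 0, 13.
H has a zero eigenvalue (singular; positive semidefinite but not definite), so H is neither positive definite, negative definite, nor indefinite. The second-order test alone is inconclusive -> degen.
(Indeed, f is constant along the null direction of H through x*, so x* is not a strict local extremum.)

degen


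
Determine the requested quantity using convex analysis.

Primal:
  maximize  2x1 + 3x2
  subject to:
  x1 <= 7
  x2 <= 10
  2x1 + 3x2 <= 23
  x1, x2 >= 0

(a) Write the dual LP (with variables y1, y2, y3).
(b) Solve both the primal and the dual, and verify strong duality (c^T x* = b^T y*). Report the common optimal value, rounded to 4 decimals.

The standard primal-dual pair for 'max c^T x s.t. A x <= b, x >= 0' is:
  Dual:  min b^T y  s.t.  A^T y >= c,  y >= 0.

So the dual LP is:
  minimize  7y1 + 10y2 + 23y3
  subject to:
    y1 + 2y3 >= 2
    y2 + 3y3 >= 3
    y1, y2, y3 >= 0

Solving the primal: x* = (0, 7.6667).
  primal value c^T x* = 23.
Solving the dual: y* = (0, 0, 1).
  dual value b^T y* = 23.
Strong duality: c^T x* = b^T y*. Confirmed.

23


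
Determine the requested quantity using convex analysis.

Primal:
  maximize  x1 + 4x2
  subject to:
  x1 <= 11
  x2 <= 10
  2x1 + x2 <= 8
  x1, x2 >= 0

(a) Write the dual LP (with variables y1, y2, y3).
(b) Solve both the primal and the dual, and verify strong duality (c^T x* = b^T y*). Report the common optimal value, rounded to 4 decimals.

The standard primal-dual pair for 'max c^T x s.t. A x <= b, x >= 0' is:
  Dual:  min b^T y  s.t.  A^T y >= c,  y >= 0.

So the dual LP is:
  minimize  11y1 + 10y2 + 8y3
  subject to:
    y1 + 2y3 >= 1
    y2 + y3 >= 4
    y1, y2, y3 >= 0

Solving the primal: x* = (0, 8).
  primal value c^T x* = 32.
Solving the dual: y* = (0, 0, 4).
  dual value b^T y* = 32.
Strong duality: c^T x* = b^T y*. Confirmed.

32


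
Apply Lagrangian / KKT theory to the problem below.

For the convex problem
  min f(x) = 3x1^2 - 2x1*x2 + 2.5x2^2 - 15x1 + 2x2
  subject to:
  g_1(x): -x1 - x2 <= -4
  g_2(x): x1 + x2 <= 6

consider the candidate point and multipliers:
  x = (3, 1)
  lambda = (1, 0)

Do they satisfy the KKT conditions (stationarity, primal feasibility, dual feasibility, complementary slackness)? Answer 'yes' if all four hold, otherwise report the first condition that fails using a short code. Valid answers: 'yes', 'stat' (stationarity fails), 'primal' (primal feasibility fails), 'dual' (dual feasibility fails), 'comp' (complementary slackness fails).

Gradient of f: grad f(x) = Q x + c = (1, 1)
Constraint values g_i(x) = a_i^T x - b_i:
  g_1((3, 1)) = 0
  g_2((3, 1)) = -2
Stationarity residual: grad f(x) + sum_i lambda_i a_i = (0, 0)
  -> stationarity OK
Primal feasibility (all g_i <= 0): OK
Dual feasibility (all lambda_i >= 0): OK
Complementary slackness (lambda_i * g_i(x) = 0 for all i): OK

Verdict: yes, KKT holds.

yes


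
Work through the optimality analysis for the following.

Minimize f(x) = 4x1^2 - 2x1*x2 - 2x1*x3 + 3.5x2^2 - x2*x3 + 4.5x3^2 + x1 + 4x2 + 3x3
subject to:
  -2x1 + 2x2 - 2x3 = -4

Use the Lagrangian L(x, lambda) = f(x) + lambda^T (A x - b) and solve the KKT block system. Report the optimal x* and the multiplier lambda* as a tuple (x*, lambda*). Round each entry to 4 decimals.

Form the Lagrangian:
  L(x, lambda) = (1/2) x^T Q x + c^T x + lambda^T (A x - b)
Stationarity (grad_x L = 0): Q x + c + A^T lambda = 0.
Primal feasibility: A x = b.

This gives the KKT block system:
  [ Q   A^T ] [ x     ]   [-c ]
  [ A    0  ] [ lambda ] = [ b ]

Solving the linear system:
  x*      = (0.4, -1.3, 0.3)
  lambda* = (3.1)
  f(x*)   = 4.25

x* = (0.4, -1.3, 0.3), lambda* = (3.1)


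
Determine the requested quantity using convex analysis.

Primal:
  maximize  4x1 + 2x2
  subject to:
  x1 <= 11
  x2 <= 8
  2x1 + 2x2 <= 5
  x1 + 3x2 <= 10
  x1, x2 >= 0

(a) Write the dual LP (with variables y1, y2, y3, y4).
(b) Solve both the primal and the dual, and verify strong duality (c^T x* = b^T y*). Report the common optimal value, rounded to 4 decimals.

The standard primal-dual pair for 'max c^T x s.t. A x <= b, x >= 0' is:
  Dual:  min b^T y  s.t.  A^T y >= c,  y >= 0.

So the dual LP is:
  minimize  11y1 + 8y2 + 5y3 + 10y4
  subject to:
    y1 + 2y3 + y4 >= 4
    y2 + 2y3 + 3y4 >= 2
    y1, y2, y3, y4 >= 0

Solving the primal: x* = (2.5, 0).
  primal value c^T x* = 10.
Solving the dual: y* = (0, 0, 2, 0).
  dual value b^T y* = 10.
Strong duality: c^T x* = b^T y*. Confirmed.

10


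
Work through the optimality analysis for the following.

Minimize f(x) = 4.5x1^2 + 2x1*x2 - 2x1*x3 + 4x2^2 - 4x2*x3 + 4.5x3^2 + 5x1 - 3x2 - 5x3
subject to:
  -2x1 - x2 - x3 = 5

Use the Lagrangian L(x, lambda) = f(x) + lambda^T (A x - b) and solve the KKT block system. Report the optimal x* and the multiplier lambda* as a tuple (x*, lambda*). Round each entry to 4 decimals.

Form the Lagrangian:
  L(x, lambda) = (1/2) x^T Q x + c^T x + lambda^T (A x - b)
Stationarity (grad_x L = 0): Q x + c + A^T lambda = 0.
Primal feasibility: A x = b.

This gives the KKT block system:
  [ Q   A^T ] [ x     ]   [-c ]
  [ A    0  ] [ lambda ] = [ b ]

Solving the linear system:
  x*      = (-2.0353, -0.2376, -0.6918)
  lambda* = (-6.2047)
  f(x*)   = 12.5094

x* = (-2.0353, -0.2376, -0.6918), lambda* = (-6.2047)


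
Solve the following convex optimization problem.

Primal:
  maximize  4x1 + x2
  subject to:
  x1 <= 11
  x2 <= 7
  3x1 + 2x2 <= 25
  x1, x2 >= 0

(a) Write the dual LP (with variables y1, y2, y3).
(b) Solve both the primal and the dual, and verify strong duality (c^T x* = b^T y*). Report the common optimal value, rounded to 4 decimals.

The standard primal-dual pair for 'max c^T x s.t. A x <= b, x >= 0' is:
  Dual:  min b^T y  s.t.  A^T y >= c,  y >= 0.

So the dual LP is:
  minimize  11y1 + 7y2 + 25y3
  subject to:
    y1 + 3y3 >= 4
    y2 + 2y3 >= 1
    y1, y2, y3 >= 0

Solving the primal: x* = (8.3333, 0).
  primal value c^T x* = 33.3333.
Solving the dual: y* = (0, 0, 1.3333).
  dual value b^T y* = 33.3333.
Strong duality: c^T x* = b^T y*. Confirmed.

33.3333


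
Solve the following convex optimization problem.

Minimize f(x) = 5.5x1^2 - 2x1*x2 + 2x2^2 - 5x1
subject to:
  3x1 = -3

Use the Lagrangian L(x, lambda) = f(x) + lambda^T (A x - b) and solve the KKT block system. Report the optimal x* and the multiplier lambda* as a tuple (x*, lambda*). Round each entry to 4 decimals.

Form the Lagrangian:
  L(x, lambda) = (1/2) x^T Q x + c^T x + lambda^T (A x - b)
Stationarity (grad_x L = 0): Q x + c + A^T lambda = 0.
Primal feasibility: A x = b.

This gives the KKT block system:
  [ Q   A^T ] [ x     ]   [-c ]
  [ A    0  ] [ lambda ] = [ b ]

Solving the linear system:
  x*      = (-1, -0.5)
  lambda* = (5)
  f(x*)   = 10

x* = (-1, -0.5), lambda* = (5)


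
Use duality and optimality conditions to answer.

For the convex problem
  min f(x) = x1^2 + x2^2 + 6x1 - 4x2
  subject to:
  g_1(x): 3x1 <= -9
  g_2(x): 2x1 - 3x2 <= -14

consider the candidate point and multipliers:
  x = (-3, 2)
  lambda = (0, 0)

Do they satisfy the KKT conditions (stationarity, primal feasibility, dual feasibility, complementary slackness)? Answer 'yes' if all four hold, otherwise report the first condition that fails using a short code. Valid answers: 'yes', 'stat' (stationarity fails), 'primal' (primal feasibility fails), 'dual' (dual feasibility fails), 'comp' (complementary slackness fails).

Gradient of f: grad f(x) = Q x + c = (0, 0)
Constraint values g_i(x) = a_i^T x - b_i:
  g_1((-3, 2)) = 0
  g_2((-3, 2)) = 2
Stationarity residual: grad f(x) + sum_i lambda_i a_i = (0, 0)
  -> stationarity OK
Primal feasibility (all g_i <= 0): FAILS
Dual feasibility (all lambda_i >= 0): OK
Complementary slackness (lambda_i * g_i(x) = 0 for all i): OK

Verdict: the first failing condition is primal_feasibility -> primal.

primal


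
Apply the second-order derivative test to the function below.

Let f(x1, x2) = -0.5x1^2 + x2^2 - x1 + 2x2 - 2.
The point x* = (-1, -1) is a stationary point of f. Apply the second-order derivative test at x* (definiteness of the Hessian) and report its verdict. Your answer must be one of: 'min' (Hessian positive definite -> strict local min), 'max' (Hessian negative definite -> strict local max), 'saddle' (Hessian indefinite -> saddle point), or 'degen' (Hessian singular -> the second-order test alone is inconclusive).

Compute the Hessian H = grad^2 f:
  H = [[-1, 0], [0, 2]]
Verify stationarity: grad f(x*) = H x* + g = (0, 0).
Eigenvalues of H: -1, 2.
Eigenvalues have mixed signs, so H is indefinite -> x* is a saddle point.

saddle


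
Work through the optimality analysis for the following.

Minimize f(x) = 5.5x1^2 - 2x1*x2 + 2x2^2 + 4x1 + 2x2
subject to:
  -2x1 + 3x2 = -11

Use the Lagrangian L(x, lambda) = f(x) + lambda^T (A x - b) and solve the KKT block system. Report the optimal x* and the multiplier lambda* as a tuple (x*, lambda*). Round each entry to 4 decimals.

Form the Lagrangian:
  L(x, lambda) = (1/2) x^T Q x + c^T x + lambda^T (A x - b)
Stationarity (grad_x L = 0): Q x + c + A^T lambda = 0.
Primal feasibility: A x = b.

This gives the KKT block system:
  [ Q   A^T ] [ x     ]   [-c ]
  [ A    0  ] [ lambda ] = [ b ]

Solving the linear system:
  x*      = (-0.2857, -3.8571)
  lambda* = (4.2857)
  f(x*)   = 19.1429

x* = (-0.2857, -3.8571), lambda* = (4.2857)


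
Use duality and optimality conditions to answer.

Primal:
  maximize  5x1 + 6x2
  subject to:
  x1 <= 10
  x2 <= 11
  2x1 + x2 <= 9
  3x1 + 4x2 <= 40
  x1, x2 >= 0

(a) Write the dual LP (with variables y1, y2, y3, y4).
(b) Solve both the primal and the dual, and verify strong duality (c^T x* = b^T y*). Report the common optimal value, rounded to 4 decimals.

The standard primal-dual pair for 'max c^T x s.t. A x <= b, x >= 0' is:
  Dual:  min b^T y  s.t.  A^T y >= c,  y >= 0.

So the dual LP is:
  minimize  10y1 + 11y2 + 9y3 + 40y4
  subject to:
    y1 + 2y3 + 3y4 >= 5
    y2 + y3 + 4y4 >= 6
    y1, y2, y3, y4 >= 0

Solving the primal: x* = (0, 9).
  primal value c^T x* = 54.
Solving the dual: y* = (0, 0, 6, 0).
  dual value b^T y* = 54.
Strong duality: c^T x* = b^T y*. Confirmed.

54
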